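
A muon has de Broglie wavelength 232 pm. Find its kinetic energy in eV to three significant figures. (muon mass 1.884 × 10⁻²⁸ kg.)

KE = 0.135 eV

p = h/λ = 6.626 × 10⁻³⁴ / 2.320 × 10⁻¹⁰ = 2.856 × 10⁻²⁴ kg·m/s.
KE = p²/(2m) = (2.856 × 10⁻²⁴)² / (2 × 1.884 × 10⁻²⁸) = 2.165 × 10⁻²⁰ J = 0.135 eV.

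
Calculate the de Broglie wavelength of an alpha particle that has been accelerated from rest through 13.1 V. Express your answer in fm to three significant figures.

λ = 2810 fm

KE = 2eV = 2 × 1.602 × 10⁻¹⁹ × 13.10 = 4.197 × 10⁻¹⁸ J.
p = √(2mKE) = √(2 × 6.645 × 10⁻²⁷ × 4.197 × 10⁻¹⁸) = 2.362 × 10⁻²² kg·m/s.
λ = h/p = 6.626 × 10⁻³⁴ / 2.362 × 10⁻²² = 2.81 × 10⁻¹² m = 2810 fm.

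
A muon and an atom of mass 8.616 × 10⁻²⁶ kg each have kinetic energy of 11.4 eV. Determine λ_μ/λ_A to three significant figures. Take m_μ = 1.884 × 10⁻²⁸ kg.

λ_μ/λ_A = 21.4

At fixed KE, p = √(2mKE) so λ = h/p ∝ 1/√m.
λ_μ/λ_A = √(m_A/m_μ) = √(8.616 × 10⁻²⁶/1.884 × 10⁻²⁸) = √(457.3) = 21.4.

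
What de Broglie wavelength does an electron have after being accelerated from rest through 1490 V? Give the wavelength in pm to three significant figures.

λ = 31.8 pm

KE = eV = 1.602 × 10⁻¹⁹ × 1490 = 2.387 × 10⁻¹⁶ J.
p = √(2mKE) = √(2 × 9.109 × 10⁻³¹ × 2.387 × 10⁻¹⁶) = 2.085 × 10⁻²³ kg·m/s.
λ = h/p = 6.626 × 10⁻³⁴ / 2.085 × 10⁻²³ = 3.18 × 10⁻¹¹ m = 31.8 pm.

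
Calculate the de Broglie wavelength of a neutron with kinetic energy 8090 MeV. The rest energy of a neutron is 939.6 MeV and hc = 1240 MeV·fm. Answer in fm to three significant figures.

λ = 0.138 fm

Total energy E = KE + m₀c² = 8090 + 939.6 = 9029.6 MeV.
(pc)² = E² − (m₀c²)² = (9029.6)² − (939.6)² = 8.065 × 10⁷ MeV², so pc = 8981 MeV.
λ = hc/(pc) = 1240 MeV·fm / 8981 MeV = 0.138 fm.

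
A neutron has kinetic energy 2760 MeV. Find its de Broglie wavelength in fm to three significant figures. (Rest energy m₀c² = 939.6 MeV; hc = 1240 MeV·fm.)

λ = 0.347 fm

Total energy E = KE + m₀c² = 2760 + 939.6 = 3699.6 MeV.
(pc)² = E² − (m₀c²)² = (3699.6)² − (939.6)² = 1.280 × 10⁷ MeV², so pc = 3578 MeV.
λ = hc/(pc) = 1240 MeV·fm / 3578 MeV = 0.347 fm.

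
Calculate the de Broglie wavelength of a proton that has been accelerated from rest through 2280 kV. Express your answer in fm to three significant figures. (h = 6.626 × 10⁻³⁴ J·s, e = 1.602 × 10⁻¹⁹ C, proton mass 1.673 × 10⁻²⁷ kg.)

λ = 19.0 fm

KE = eV = 1.602 × 10⁻¹⁹ × 2.280 × 10⁶ = 3.653 × 10⁻¹³ J.
p = √(2mKE) = √(2 × 1.673 × 10⁻²⁷ × 3.653 × 10⁻¹³) = 3.496 × 10⁻²⁰ kg·m/s.
λ = h/p = 6.626 × 10⁻³⁴ / 3.496 × 10⁻²⁰ = 1.90 × 10⁻¹⁴ m = 19.0 fm.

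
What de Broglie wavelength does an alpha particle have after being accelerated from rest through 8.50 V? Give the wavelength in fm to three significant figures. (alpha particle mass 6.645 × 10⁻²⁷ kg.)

KE = 2eV = 2 × 1.602 × 10⁻¹⁹ × 8.500 = 2.723 × 10⁻¹⁸ J.
p = √(2mKE) = √(2 × 6.645 × 10⁻²⁷ × 2.723 × 10⁻¹⁸) = 1.902 × 10⁻²² kg·m/s.
λ = h/p = 6.626 × 10⁻³⁴ / 1.902 × 10⁻²² = 3.48 × 10⁻¹² m = 3480 fm.

λ = 3480 fm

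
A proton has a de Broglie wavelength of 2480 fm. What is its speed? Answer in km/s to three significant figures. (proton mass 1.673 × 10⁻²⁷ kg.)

p = h/λ = 6.626 × 10⁻³⁴ / 2.480 × 10⁻¹² = 2.672 × 10⁻²² kg·m/s.
v = p/m = 2.672 × 10⁻²² / 1.673 × 10⁻²⁷ = 1.60 × 10⁵ m/s = 160 km/s.

v = 160 km/s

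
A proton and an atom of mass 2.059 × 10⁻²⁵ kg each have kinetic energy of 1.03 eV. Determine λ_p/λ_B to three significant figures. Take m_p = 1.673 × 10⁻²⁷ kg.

At fixed KE, p = √(2mKE) so λ = h/p ∝ 1/√m.
λ_p/λ_B = √(m_B/m_p) = √(2.059 × 10⁻²⁵/1.673 × 10⁻²⁷) = √(123.1) = 11.1.

λ_p/λ_B = 11.1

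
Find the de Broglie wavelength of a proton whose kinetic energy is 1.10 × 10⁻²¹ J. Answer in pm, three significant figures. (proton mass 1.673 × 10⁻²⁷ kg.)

p = √(2mKE) = √(2 × 1.673 × 10⁻²⁷ × 1.100 × 10⁻²¹) = 1.918 × 10⁻²⁴ kg·m/s.
λ = h/p = 6.626 × 10⁻³⁴ / 1.918 × 10⁻²⁴ = 3.45 × 10⁻¹⁰ m = 345 pm.

λ = 345 pm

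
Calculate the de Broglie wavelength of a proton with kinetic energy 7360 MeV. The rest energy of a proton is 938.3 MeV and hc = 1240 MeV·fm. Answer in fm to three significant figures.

Total energy E = KE + m₀c² = 7360 + 938.3 = 8298.3 MeV.
(pc)² = E² − (m₀c²)² = (8298.3)² − (938.3)² = 6.798 × 10⁷ MeV², so pc = 8245 MeV.
λ = hc/(pc) = 1240 MeV·fm / 8245 MeV = 0.150 fm.

λ = 0.150 fm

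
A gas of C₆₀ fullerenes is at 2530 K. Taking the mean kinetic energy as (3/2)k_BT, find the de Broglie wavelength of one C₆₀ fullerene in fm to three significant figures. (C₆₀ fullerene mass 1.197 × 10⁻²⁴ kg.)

KE = (3/2)k_BT = 1.5 × 1.381 × 10⁻²³ × 2530 = 5.241 × 10⁻²⁰ J.
p = √(2mKE) = √(2 × 1.197 × 10⁻²⁴ × 5.241 × 10⁻²⁰) = 3.542 × 10⁻²² kg·m/s.
λ = h/p = 1.87 × 10⁻¹² m = 1870 fm.

λ = 1870 fm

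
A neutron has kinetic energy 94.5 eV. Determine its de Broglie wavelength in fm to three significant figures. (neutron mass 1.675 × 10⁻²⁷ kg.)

KE = 94.5 eV = 1.514 × 10⁻¹⁷ J.
p = √(2mKE) = √(2 × 1.675 × 10⁻²⁷ × 1.514 × 10⁻¹⁷) = 2.252 × 10⁻²² kg·m/s.
λ = h/p = 6.626 × 10⁻³⁴ / 2.252 × 10⁻²² = 2.94 × 10⁻¹² m = 2940 fm.

λ = 2940 fm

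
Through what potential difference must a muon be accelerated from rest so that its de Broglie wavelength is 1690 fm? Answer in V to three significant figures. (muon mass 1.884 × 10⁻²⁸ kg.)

V = 2550 V

p = h/λ = 6.626 × 10⁻³⁴ / 1.690 × 10⁻¹² = 3.921 × 10⁻²² kg·m/s.
KE = p²/(2m) = 4.080 × 10⁻¹⁶ J.
V = KE/e = 4.080 × 10⁻¹⁶ / (1.602 × 10⁻¹⁹) = 2550 V.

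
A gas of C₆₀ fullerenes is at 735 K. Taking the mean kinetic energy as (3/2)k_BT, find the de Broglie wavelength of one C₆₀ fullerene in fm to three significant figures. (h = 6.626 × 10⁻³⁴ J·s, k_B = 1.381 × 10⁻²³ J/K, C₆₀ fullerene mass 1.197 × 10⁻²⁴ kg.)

λ = 3470 fm

KE = (3/2)k_BT = 1.5 × 1.381 × 10⁻²³ × 735 = 1.523 × 10⁻²⁰ J.
p = √(2mKE) = √(2 × 1.197 × 10⁻²⁴ × 1.523 × 10⁻²⁰) = 1.909 × 10⁻²² kg·m/s.
λ = h/p = 3.47 × 10⁻¹² m = 3470 fm.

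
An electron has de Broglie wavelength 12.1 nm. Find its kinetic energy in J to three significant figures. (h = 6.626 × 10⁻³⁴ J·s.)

p = h/λ = 6.626 × 10⁻³⁴ / 1.210 × 10⁻⁸ = 5.476 × 10⁻²⁶ kg·m/s.
KE = p²/(2m) = (5.476 × 10⁻²⁶)² / (2 × 9.109 × 10⁻³¹) = 1.646 × 10⁻²¹ J = 1.65 × 10⁻²¹ J.

KE = 1.65 × 10⁻²¹ J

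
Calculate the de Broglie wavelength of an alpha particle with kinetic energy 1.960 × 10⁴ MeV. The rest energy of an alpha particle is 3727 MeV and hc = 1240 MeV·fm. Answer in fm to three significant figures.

λ = 0.0538 fm

Total energy E = KE + m₀c² = 1.960 × 10⁴ + 3727 = 23327 MeV.
(pc)² = E² − (m₀c²)² = (23327)² − (3727)² = 5.303 × 10⁸ MeV², so pc = 2.303 × 10⁴ MeV.
λ = hc/(pc) = 1240 MeV·fm / 2.303 × 10⁴ MeV = 0.0538 fm.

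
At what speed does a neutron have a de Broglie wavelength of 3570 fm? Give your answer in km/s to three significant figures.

p = h/λ = 6.626 × 10⁻³⁴ / 3.570 × 10⁻¹² = 1.856 × 10⁻²² kg·m/s.
v = p/m = 1.856 × 10⁻²² / 1.675 × 10⁻²⁷ = 1.11 × 10⁵ m/s = 111 km/s.

v = 111 km/s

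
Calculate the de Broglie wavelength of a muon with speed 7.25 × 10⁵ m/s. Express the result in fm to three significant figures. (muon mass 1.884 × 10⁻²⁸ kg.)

λ = 4850 fm

p = mv = 1.884 × 10⁻²⁸ × 7.25 × 10⁵ = 1.366 × 10⁻²² kg·m/s.
λ = h/p = 6.626 × 10⁻³⁴ / 1.366 × 10⁻²² = 4.85 × 10⁻¹² m = 4850 fm.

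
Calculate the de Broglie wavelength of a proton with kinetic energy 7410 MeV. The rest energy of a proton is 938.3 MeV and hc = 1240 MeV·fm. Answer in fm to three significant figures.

λ = 0.149 fm

Total energy E = KE + m₀c² = 7410 + 938.3 = 8348.3 MeV.
(pc)² = E² − (m₀c²)² = (8348.3)² − (938.3)² = 6.881 × 10⁷ MeV², so pc = 8295 MeV.
λ = hc/(pc) = 1240 MeV·fm / 8295 MeV = 0.149 fm.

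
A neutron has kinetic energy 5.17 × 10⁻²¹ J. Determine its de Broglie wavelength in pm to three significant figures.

p = √(2mKE) = √(2 × 1.675 × 10⁻²⁷ × 5.170 × 10⁻²¹) = 4.162 × 10⁻²⁴ kg·m/s.
λ = h/p = 6.626 × 10⁻³⁴ / 4.162 × 10⁻²⁴ = 1.59 × 10⁻¹⁰ m = 159 pm.

λ = 159 pm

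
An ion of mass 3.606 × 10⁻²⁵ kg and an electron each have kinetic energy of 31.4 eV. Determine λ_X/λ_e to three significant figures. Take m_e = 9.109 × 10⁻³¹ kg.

λ_X/λ_e = 1.59 × 10⁻³

At fixed KE, p = √(2mKE) so λ = h/p ∝ 1/√m.
λ_X/λ_e = √(m_e/m_X) = √(9.109 × 10⁻³¹/3.606 × 10⁻²⁵) = √(2.526 × 10⁻⁶) = 1.59 × 10⁻³.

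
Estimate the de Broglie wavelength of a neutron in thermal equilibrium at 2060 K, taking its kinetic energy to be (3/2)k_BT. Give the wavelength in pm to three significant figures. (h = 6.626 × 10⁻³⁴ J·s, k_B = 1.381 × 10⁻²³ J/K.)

λ = 55.4 pm

KE = (3/2)k_BT = 1.5 × 1.381 × 10⁻²³ × 2060 = 4.267 × 10⁻²⁰ J.
p = √(2mKE) = √(2 × 1.675 × 10⁻²⁷ × 4.267 × 10⁻²⁰) = 1.196 × 10⁻²³ kg·m/s.
λ = h/p = 5.54 × 10⁻¹¹ m = 55.4 pm.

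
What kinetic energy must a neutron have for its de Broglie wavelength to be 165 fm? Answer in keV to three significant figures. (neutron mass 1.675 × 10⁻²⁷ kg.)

KE = 30.0 keV

p = h/λ = 6.626 × 10⁻³⁴ / 1.650 × 10⁻¹³ = 4.016 × 10⁻²¹ kg·m/s.
KE = p²/(2m) = (4.016 × 10⁻²¹)² / (2 × 1.675 × 10⁻²⁷) = 4.814 × 10⁻¹⁵ J = 30.0 keV.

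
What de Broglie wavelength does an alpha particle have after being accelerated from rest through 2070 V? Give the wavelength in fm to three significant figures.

KE = 2eV = 2 × 1.602 × 10⁻¹⁹ × 2070 = 6.632 × 10⁻¹⁶ J.
p = √(2mKE) = √(2 × 6.645 × 10⁻²⁷ × 6.632 × 10⁻¹⁶) = 2.969 × 10⁻²¹ kg·m/s.
λ = h/p = 6.626 × 10⁻³⁴ / 2.969 × 10⁻²¹ = 2.23 × 10⁻¹³ m = 223 fm.

λ = 223 fm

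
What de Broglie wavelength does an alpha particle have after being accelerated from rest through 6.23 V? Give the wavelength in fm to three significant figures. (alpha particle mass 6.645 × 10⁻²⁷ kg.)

λ = 4070 fm

KE = 2eV = 2 × 1.602 × 10⁻¹⁹ × 6.230 = 1.996 × 10⁻¹⁸ J.
p = √(2mKE) = √(2 × 6.645 × 10⁻²⁷ × 1.996 × 10⁻¹⁸) = 1.629 × 10⁻²² kg·m/s.
λ = h/p = 6.626 × 10⁻³⁴ / 1.629 × 10⁻²² = 4.07 × 10⁻¹² m = 4070 fm.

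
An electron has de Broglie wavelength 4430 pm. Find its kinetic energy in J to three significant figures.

p = h/λ = 6.626 × 10⁻³⁴ / 4.430 × 10⁻⁹ = 1.496 × 10⁻²⁵ kg·m/s.
KE = p²/(2m) = (1.496 × 10⁻²⁵)² / (2 × 9.109 × 10⁻³¹) = 1.228 × 10⁻²⁰ J = 1.23 × 10⁻²⁰ J.

KE = 1.23 × 10⁻²⁰ J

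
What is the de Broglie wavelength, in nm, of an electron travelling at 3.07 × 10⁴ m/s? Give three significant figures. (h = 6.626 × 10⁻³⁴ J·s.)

p = mv = 9.109 × 10⁻³¹ × 3.07 × 10⁴ = 2.796 × 10⁻²⁶ kg·m/s.
λ = h/p = 6.626 × 10⁻³⁴ / 2.796 × 10⁻²⁶ = 2.37 × 10⁻⁸ m = 23.7 nm.

λ = 23.7 nm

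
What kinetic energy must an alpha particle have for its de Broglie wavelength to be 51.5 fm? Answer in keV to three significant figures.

p = h/λ = 6.626 × 10⁻³⁴ / 5.150 × 10⁻¹⁴ = 1.287 × 10⁻²⁰ kg·m/s.
KE = p²/(2m) = (1.287 × 10⁻²⁰)² / (2 × 6.645 × 10⁻²⁷) = 1.246 × 10⁻¹⁴ J = 77.8 keV.

KE = 77.8 keV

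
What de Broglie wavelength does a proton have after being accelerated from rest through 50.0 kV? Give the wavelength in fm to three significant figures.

λ = 128 fm

KE = eV = 1.602 × 10⁻¹⁹ × 5.000 × 10⁴ = 8.010 × 10⁻¹⁵ J.
p = √(2mKE) = √(2 × 1.673 × 10⁻²⁷ × 8.010 × 10⁻¹⁵) = 5.177 × 10⁻²¹ kg·m/s.
λ = h/p = 6.626 × 10⁻³⁴ / 5.177 × 10⁻²¹ = 1.28 × 10⁻¹³ m = 128 fm.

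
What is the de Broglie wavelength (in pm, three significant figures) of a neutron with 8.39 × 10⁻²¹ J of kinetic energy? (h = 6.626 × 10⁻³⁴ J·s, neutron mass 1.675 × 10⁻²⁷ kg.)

λ = 125 pm

p = √(2mKE) = √(2 × 1.675 × 10⁻²⁷ × 8.390 × 10⁻²¹) = 5.302 × 10⁻²⁴ kg·m/s.
λ = h/p = 6.626 × 10⁻³⁴ / 5.302 × 10⁻²⁴ = 1.25 × 10⁻¹⁰ m = 125 pm.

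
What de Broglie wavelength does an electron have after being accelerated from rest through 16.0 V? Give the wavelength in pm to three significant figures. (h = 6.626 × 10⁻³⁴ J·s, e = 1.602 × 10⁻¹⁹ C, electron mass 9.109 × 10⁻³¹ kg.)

λ = 307 pm

KE = eV = 1.602 × 10⁻¹⁹ × 16.00 = 2.563 × 10⁻¹⁸ J.
p = √(2mKE) = √(2 × 9.109 × 10⁻³¹ × 2.563 × 10⁻¹⁸) = 2.161 × 10⁻²⁴ kg·m/s.
λ = h/p = 6.626 × 10⁻³⁴ / 2.161 × 10⁻²⁴ = 3.07 × 10⁻¹⁰ m = 307 pm.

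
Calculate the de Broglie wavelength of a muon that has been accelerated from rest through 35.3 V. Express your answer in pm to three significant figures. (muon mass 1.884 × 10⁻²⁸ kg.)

λ = 14.4 pm

KE = eV = 1.602 × 10⁻¹⁹ × 35.30 = 5.655 × 10⁻¹⁸ J.
p = √(2mKE) = √(2 × 1.884 × 10⁻²⁸ × 5.655 × 10⁻¹⁸) = 4.616 × 10⁻²³ kg·m/s.
λ = h/p = 6.626 × 10⁻³⁴ / 4.616 × 10⁻²³ = 1.44 × 10⁻¹¹ m = 14.4 pm.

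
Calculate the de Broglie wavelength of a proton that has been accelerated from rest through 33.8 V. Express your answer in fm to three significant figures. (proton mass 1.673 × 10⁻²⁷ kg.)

λ = 4920 fm

KE = eV = 1.602 × 10⁻¹⁹ × 33.80 = 5.415 × 10⁻¹⁸ J.
p = √(2mKE) = √(2 × 1.673 × 10⁻²⁷ × 5.415 × 10⁻¹⁸) = 1.346 × 10⁻²² kg·m/s.
λ = h/p = 6.626 × 10⁻³⁴ / 1.346 × 10⁻²² = 4.92 × 10⁻¹² m = 4920 fm.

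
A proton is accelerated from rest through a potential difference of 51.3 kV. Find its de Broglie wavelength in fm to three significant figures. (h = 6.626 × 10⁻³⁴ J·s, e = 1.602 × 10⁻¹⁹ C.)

KE = eV = 1.602 × 10⁻¹⁹ × 5.130 × 10⁴ = 8.218 × 10⁻¹⁵ J.
p = √(2mKE) = √(2 × 1.673 × 10⁻²⁷ × 8.218 × 10⁻¹⁵) = 5.244 × 10⁻²¹ kg·m/s.
λ = h/p = 6.626 × 10⁻³⁴ / 5.244 × 10⁻²¹ = 1.26 × 10⁻¹³ m = 126 fm.

λ = 126 fm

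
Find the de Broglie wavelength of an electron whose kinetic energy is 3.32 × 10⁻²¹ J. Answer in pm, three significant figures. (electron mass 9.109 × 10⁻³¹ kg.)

λ = 8520 pm

p = √(2mKE) = √(2 × 9.109 × 10⁻³¹ × 3.320 × 10⁻²¹) = 7.777 × 10⁻²⁶ kg·m/s.
λ = h/p = 6.626 × 10⁻³⁴ / 7.777 × 10⁻²⁶ = 8.52 × 10⁻⁹ m = 8520 pm.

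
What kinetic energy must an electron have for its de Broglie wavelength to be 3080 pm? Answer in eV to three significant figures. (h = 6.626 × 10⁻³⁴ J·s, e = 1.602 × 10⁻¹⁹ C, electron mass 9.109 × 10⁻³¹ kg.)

p = h/λ = 6.626 × 10⁻³⁴ / 3.080 × 10⁻⁹ = 2.151 × 10⁻²⁵ kg·m/s.
KE = p²/(2m) = (2.151 × 10⁻²⁵)² / (2 × 9.109 × 10⁻³¹) = 2.540 × 10⁻²⁰ J = 0.159 eV.

KE = 0.159 eV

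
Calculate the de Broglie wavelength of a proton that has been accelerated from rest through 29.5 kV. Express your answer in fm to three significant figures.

KE = eV = 1.602 × 10⁻¹⁹ × 2.950 × 10⁴ = 4.726 × 10⁻¹⁵ J.
p = √(2mKE) = √(2 × 1.673 × 10⁻²⁷ × 4.726 × 10⁻¹⁵) = 3.977 × 10⁻²¹ kg·m/s.
λ = h/p = 6.626 × 10⁻³⁴ / 3.977 × 10⁻²¹ = 1.67 × 10⁻¹³ m = 167 fm.

λ = 167 fm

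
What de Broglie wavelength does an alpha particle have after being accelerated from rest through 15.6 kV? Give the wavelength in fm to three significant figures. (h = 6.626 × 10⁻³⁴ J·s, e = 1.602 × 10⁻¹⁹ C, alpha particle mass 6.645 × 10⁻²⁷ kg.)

KE = 2eV = 2 × 1.602 × 10⁻¹⁹ × 1.560 × 10⁴ = 4.998 × 10⁻¹⁵ J.
p = √(2mKE) = √(2 × 6.645 × 10⁻²⁷ × 4.998 × 10⁻¹⁵) = 8.150 × 10⁻²¹ kg·m/s.
λ = h/p = 6.626 × 10⁻³⁴ / 8.150 × 10⁻²¹ = 8.13 × 10⁻¹⁴ m = 81.3 fm.

λ = 81.3 fm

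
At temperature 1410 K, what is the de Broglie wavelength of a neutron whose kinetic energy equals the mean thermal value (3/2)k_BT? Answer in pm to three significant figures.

KE = (3/2)k_BT = 1.5 × 1.381 × 10⁻²³ × 1410 = 2.921 × 10⁻²⁰ J.
p = √(2mKE) = √(2 × 1.675 × 10⁻²⁷ × 2.921 × 10⁻²⁰) = 9.892 × 10⁻²⁴ kg·m/s.
λ = h/p = 6.70 × 10⁻¹¹ m = 67.0 pm.

λ = 67.0 pm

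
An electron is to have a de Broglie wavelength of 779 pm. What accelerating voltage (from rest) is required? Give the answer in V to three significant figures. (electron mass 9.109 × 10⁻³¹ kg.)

p = h/λ = 6.626 × 10⁻³⁴ / 7.790 × 10⁻¹⁰ = 8.506 × 10⁻²⁵ kg·m/s.
KE = p²/(2m) = 3.971 × 10⁻¹⁹ J.
V = KE/e = 3.971 × 10⁻¹⁹ / (1.602 × 10⁻¹⁹) = 2.48 V.

V = 2.48 V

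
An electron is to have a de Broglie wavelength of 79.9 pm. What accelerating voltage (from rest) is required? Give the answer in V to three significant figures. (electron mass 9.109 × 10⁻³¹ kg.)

p = h/λ = 6.626 × 10⁻³⁴ / 7.990 × 10⁻¹¹ = 8.293 × 10⁻²⁴ kg·m/s.
KE = p²/(2m) = 3.775 × 10⁻¹⁷ J.
V = KE/e = 3.775 × 10⁻¹⁷ / (1.602 × 10⁻¹⁹) = 236 V.

V = 236 V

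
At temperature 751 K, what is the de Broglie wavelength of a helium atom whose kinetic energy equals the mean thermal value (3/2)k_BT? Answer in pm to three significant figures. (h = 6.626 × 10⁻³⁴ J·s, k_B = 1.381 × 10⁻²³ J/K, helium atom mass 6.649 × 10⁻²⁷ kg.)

λ = 46.1 pm

KE = (3/2)k_BT = 1.5 × 1.381 × 10⁻²³ × 751 = 1.556 × 10⁻²⁰ J.
p = √(2mKE) = √(2 × 6.649 × 10⁻²⁷ × 1.556 × 10⁻²⁰) = 1.438 × 10⁻²³ kg·m/s.
λ = h/p = 4.61 × 10⁻¹¹ m = 46.1 pm.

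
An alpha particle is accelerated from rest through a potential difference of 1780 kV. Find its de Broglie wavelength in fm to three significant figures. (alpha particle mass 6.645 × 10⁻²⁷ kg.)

λ = 7.61 fm

KE = 2eV = 2 × 1.602 × 10⁻¹⁹ × 1.780 × 10⁶ = 5.703 × 10⁻¹³ J.
p = √(2mKE) = √(2 × 6.645 × 10⁻²⁷ × 5.703 × 10⁻¹³) = 8.706 × 10⁻²⁰ kg·m/s.
λ = h/p = 6.626 × 10⁻³⁴ / 8.706 × 10⁻²⁰ = 7.61 × 10⁻¹⁵ m = 7.61 fm.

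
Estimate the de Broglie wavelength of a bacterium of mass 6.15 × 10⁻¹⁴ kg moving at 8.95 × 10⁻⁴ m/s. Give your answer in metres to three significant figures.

p = mv = 6.15 × 10⁻¹⁴ × 8.95 × 10⁻⁴ = 5.504 × 10⁻¹⁷ kg·m/s.
λ = h/p = 6.626 × 10⁻³⁴ / 5.504 × 10⁻¹⁷ = 1.20 × 10⁻¹⁷ m.

λ = 1.20 × 10⁻¹⁷ m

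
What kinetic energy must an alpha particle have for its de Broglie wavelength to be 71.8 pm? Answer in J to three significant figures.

p = h/λ = 6.626 × 10⁻³⁴ / 7.180 × 10⁻¹¹ = 9.228 × 10⁻²⁴ kg·m/s.
KE = p²/(2m) = (9.228 × 10⁻²⁴)² / (2 × 6.645 × 10⁻²⁷) = 6.408 × 10⁻²¹ J = 6.41 × 10⁻²¹ J.

KE = 6.41 × 10⁻²¹ J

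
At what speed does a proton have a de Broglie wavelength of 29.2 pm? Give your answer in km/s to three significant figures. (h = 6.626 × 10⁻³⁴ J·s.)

p = h/λ = 6.626 × 10⁻³⁴ / 2.920 × 10⁻¹¹ = 2.269 × 10⁻²³ kg·m/s.
v = p/m = 2.269 × 10⁻²³ / 1.673 × 10⁻²⁷ = 1.36 × 10⁴ m/s = 13.6 km/s.

v = 13.6 km/s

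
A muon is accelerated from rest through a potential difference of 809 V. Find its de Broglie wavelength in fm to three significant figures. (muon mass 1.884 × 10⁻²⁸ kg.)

λ = 3000 fm

KE = eV = 1.602 × 10⁻¹⁹ × 809.0 = 1.296 × 10⁻¹⁶ J.
p = √(2mKE) = √(2 × 1.884 × 10⁻²⁸ × 1.296 × 10⁻¹⁶) = 2.210 × 10⁻²² kg·m/s.
λ = h/p = 6.626 × 10⁻³⁴ / 2.210 × 10⁻²² = 3.00 × 10⁻¹² m = 3000 fm.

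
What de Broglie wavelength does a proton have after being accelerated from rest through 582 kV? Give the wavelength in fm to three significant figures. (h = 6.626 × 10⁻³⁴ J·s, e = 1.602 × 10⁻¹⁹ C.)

KE = eV = 1.602 × 10⁻¹⁹ × 5.820 × 10⁵ = 9.324 × 10⁻¹⁴ J.
p = √(2mKE) = √(2 × 1.673 × 10⁻²⁷ × 9.324 × 10⁻¹⁴) = 1.766 × 10⁻²⁰ kg·m/s.
λ = h/p = 6.626 × 10⁻³⁴ / 1.766 × 10⁻²⁰ = 3.75 × 10⁻¹⁴ m = 37.5 fm.

λ = 37.5 fm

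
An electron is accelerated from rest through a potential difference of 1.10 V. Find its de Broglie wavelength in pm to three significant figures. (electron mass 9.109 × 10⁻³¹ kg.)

KE = eV = 1.602 × 10⁻¹⁹ × 1.100 = 1.762 × 10⁻¹⁹ J.
p = √(2mKE) = √(2 × 9.109 × 10⁻³¹ × 1.762 × 10⁻¹⁹) = 5.666 × 10⁻²⁵ kg·m/s.
λ = h/p = 6.626 × 10⁻³⁴ / 5.666 × 10⁻²⁵ = 1.17 × 10⁻⁹ m = 1170 pm.

λ = 1170 pm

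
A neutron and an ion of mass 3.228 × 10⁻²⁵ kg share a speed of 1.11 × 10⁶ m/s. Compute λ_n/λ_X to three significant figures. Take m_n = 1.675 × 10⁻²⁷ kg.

At fixed v, p = mv so λ = h/(mv) ∝ 1/m.
λ_n/λ_X = m_X/m_n = 3.228 × 10⁻²⁵/1.675 × 10⁻²⁷ = 193.

λ_n/λ_X = 193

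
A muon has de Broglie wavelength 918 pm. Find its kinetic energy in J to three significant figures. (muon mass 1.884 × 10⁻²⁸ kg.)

p = h/λ = 6.626 × 10⁻³⁴ / 9.180 × 10⁻¹⁰ = 7.218 × 10⁻²⁵ kg·m/s.
KE = p²/(2m) = (7.218 × 10⁻²⁵)² / (2 × 1.884 × 10⁻²⁸) = 1.383 × 10⁻²¹ J = 1.38 × 10⁻²¹ J.

KE = 1.38 × 10⁻²¹ J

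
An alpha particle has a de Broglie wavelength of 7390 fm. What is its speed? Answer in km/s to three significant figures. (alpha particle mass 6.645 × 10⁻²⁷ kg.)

p = h/λ = 6.626 × 10⁻³⁴ / 7.390 × 10⁻¹² = 8.966 × 10⁻²³ kg·m/s.
v = p/m = 8.966 × 10⁻²³ / 6.645 × 10⁻²⁷ = 1.35 × 10⁴ m/s = 13.5 km/s.

v = 13.5 km/s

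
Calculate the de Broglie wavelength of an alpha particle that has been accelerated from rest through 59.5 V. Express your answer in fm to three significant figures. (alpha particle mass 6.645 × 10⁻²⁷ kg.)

λ = 1320 fm

KE = 2eV = 2 × 1.602 × 10⁻¹⁹ × 59.50 = 1.906 × 10⁻¹⁷ J.
p = √(2mKE) = √(2 × 6.645 × 10⁻²⁷ × 1.906 × 10⁻¹⁷) = 5.033 × 10⁻²² kg·m/s.
λ = h/p = 6.626 × 10⁻³⁴ / 5.033 × 10⁻²² = 1.32 × 10⁻¹² m = 1320 fm.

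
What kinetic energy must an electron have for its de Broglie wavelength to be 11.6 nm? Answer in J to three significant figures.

KE = 1.79 × 10⁻²¹ J

p = h/λ = 6.626 × 10⁻³⁴ / 1.160 × 10⁻⁸ = 5.712 × 10⁻²⁶ kg·m/s.
KE = p²/(2m) = (5.712 × 10⁻²⁶)² / (2 × 9.109 × 10⁻³¹) = 1.791 × 10⁻²¹ J = 1.79 × 10⁻²¹ J.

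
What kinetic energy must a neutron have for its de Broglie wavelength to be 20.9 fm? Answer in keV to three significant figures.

p = h/λ = 6.626 × 10⁻³⁴ / 2.090 × 10⁻¹⁴ = 3.170 × 10⁻²⁰ kg·m/s.
KE = p²/(2m) = (3.170 × 10⁻²⁰)² / (2 × 1.675 × 10⁻²⁷) = 3.000 × 10⁻¹³ J = 1870 keV.

KE = 1870 keV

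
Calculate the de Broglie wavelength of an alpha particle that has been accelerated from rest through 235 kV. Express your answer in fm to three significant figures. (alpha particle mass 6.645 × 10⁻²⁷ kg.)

KE = 2eV = 2 × 1.602 × 10⁻¹⁹ × 2.350 × 10⁵ = 7.529 × 10⁻¹⁴ J.
p = √(2mKE) = √(2 × 6.645 × 10⁻²⁷ × 7.529 × 10⁻¹⁴) = 3.163 × 10⁻²⁰ kg·m/s.
λ = h/p = 6.626 × 10⁻³⁴ / 3.163 × 10⁻²⁰ = 2.09 × 10⁻¹⁴ m = 20.9 fm.

λ = 20.9 fm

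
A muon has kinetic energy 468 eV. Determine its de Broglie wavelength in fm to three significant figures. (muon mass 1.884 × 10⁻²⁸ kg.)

KE = 468 eV = 7.497 × 10⁻¹⁷ J.
p = √(2mKE) = √(2 × 1.884 × 10⁻²⁸ × 7.497 × 10⁻¹⁷) = 1.681 × 10⁻²² kg·m/s.
λ = h/p = 6.626 × 10⁻³⁴ / 1.681 × 10⁻²² = 3.94 × 10⁻¹² m = 3940 fm.

λ = 3940 fm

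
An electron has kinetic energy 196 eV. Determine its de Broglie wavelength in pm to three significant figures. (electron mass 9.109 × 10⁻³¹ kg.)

KE = 196 eV = 3.140 × 10⁻¹⁷ J.
p = √(2mKE) = √(2 × 9.109 × 10⁻³¹ × 3.140 × 10⁻¹⁷) = 7.563 × 10⁻²⁴ kg·m/s.
λ = h/p = 6.626 × 10⁻³⁴ / 7.563 × 10⁻²⁴ = 8.76 × 10⁻¹¹ m = 87.6 pm.

λ = 87.6 pm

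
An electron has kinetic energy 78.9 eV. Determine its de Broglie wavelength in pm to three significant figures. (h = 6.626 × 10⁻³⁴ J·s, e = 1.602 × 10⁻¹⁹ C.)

KE = 78.9 eV = 1.264 × 10⁻¹⁷ J.
p = √(2mKE) = √(2 × 9.109 × 10⁻³¹ × 1.264 × 10⁻¹⁷) = 4.799 × 10⁻²⁴ kg·m/s.
λ = h/p = 6.626 × 10⁻³⁴ / 4.799 × 10⁻²⁴ = 1.38 × 10⁻¹⁰ m = 138 pm.

λ = 138 pm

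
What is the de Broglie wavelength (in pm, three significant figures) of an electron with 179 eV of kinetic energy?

λ = 91.7 pm

KE = 179 eV = 2.868 × 10⁻¹⁷ J.
p = √(2mKE) = √(2 × 9.109 × 10⁻³¹ × 2.868 × 10⁻¹⁷) = 7.228 × 10⁻²⁴ kg·m/s.
λ = h/p = 6.626 × 10⁻³⁴ / 7.228 × 10⁻²⁴ = 9.17 × 10⁻¹¹ m = 91.7 pm.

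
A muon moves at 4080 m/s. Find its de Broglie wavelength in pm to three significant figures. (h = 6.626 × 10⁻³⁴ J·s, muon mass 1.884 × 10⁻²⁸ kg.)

λ = 862 pm

p = mv = 1.884 × 10⁻²⁸ × 4080 = 7.687 × 10⁻²⁵ kg·m/s.
λ = h/p = 6.626 × 10⁻³⁴ / 7.687 × 10⁻²⁵ = 8.62 × 10⁻¹⁰ m = 862 pm.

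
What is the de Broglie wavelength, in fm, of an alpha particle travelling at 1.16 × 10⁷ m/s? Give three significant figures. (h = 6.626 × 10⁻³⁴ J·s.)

p = mv = 6.645 × 10⁻²⁷ × 1.16 × 10⁷ = 7.708 × 10⁻²⁰ kg·m/s.
λ = h/p = 6.626 × 10⁻³⁴ / 7.708 × 10⁻²⁰ = 8.60 × 10⁻¹⁵ m = 8.60 fm.

λ = 8.60 fm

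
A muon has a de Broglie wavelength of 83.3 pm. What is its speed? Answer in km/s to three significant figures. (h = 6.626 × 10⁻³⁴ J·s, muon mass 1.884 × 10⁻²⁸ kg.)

v = 42.2 km/s

p = h/λ = 6.626 × 10⁻³⁴ / 8.330 × 10⁻¹¹ = 7.954 × 10⁻²⁴ kg·m/s.
v = p/m = 7.954 × 10⁻²⁴ / 1.884 × 10⁻²⁸ = 4.22 × 10⁴ m/s = 42.2 km/s.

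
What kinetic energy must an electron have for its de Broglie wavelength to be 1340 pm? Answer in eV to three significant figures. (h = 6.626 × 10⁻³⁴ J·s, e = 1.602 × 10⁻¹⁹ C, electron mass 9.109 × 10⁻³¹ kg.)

KE = 0.838 eV

p = h/λ = 6.626 × 10⁻³⁴ / 1.340 × 10⁻⁹ = 4.945 × 10⁻²⁵ kg·m/s.
KE = p²/(2m) = (4.945 × 10⁻²⁵)² / (2 × 9.109 × 10⁻³¹) = 1.342 × 10⁻¹⁹ J = 0.838 eV.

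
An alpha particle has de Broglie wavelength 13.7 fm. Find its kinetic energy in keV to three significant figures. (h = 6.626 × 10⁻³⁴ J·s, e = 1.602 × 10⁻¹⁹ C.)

p = h/λ = 6.626 × 10⁻³⁴ / 1.370 × 10⁻¹⁴ = 4.836 × 10⁻²⁰ kg·m/s.
KE = p²/(2m) = (4.836 × 10⁻²⁰)² / (2 × 6.645 × 10⁻²⁷) = 1.760 × 10⁻¹³ J = 1100 keV.

KE = 1100 keV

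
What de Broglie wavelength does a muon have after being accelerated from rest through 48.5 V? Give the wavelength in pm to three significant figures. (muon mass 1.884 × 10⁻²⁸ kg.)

KE = eV = 1.602 × 10⁻¹⁹ × 48.50 = 7.770 × 10⁻¹⁸ J.
p = √(2mKE) = √(2 × 1.884 × 10⁻²⁸ × 7.770 × 10⁻¹⁸) = 5.411 × 10⁻²³ kg·m/s.
λ = h/p = 6.626 × 10⁻³⁴ / 5.411 × 10⁻²³ = 1.22 × 10⁻¹¹ m = 12.2 pm.

λ = 12.2 pm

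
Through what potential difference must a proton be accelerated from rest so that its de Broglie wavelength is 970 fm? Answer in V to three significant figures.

V = 871 V

p = h/λ = 6.626 × 10⁻³⁴ / 9.700 × 10⁻¹³ = 6.831 × 10⁻²² kg·m/s.
KE = p²/(2m) = 1.395 × 10⁻¹⁶ J.
V = KE/e = 1.395 × 10⁻¹⁶ / (1.602 × 10⁻¹⁹) = 871 V.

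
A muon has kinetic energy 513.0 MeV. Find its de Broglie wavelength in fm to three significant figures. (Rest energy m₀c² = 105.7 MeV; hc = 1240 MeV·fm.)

λ = 2.03 fm

Total energy E = KE + m₀c² = 513.0 + 105.7 = 618.7 MeV.
(pc)² = E² − (m₀c²)² = (618.7)² − (105.7)² = 3.716 × 10⁵ MeV², so pc = 609.6 MeV.
λ = hc/(pc) = 1240 MeV·fm / 609.6 MeV = 2.03 fm.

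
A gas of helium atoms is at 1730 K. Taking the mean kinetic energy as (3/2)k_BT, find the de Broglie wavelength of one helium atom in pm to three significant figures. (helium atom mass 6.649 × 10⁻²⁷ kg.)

λ = 30.4 pm

KE = (3/2)k_BT = 1.5 × 1.381 × 10⁻²³ × 1730 = 3.584 × 10⁻²⁰ J.
p = √(2mKE) = √(2 × 6.649 × 10⁻²⁷ × 3.584 × 10⁻²⁰) = 2.183 × 10⁻²³ kg·m/s.
λ = h/p = 3.04 × 10⁻¹¹ m = 30.4 pm.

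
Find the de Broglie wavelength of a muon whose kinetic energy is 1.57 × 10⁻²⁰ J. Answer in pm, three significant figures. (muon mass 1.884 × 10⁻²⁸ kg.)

p = √(2mKE) = √(2 × 1.884 × 10⁻²⁸ × 1.570 × 10⁻²⁰) = 2.432 × 10⁻²⁴ kg·m/s.
λ = h/p = 6.626 × 10⁻³⁴ / 2.432 × 10⁻²⁴ = 2.72 × 10⁻¹⁰ m = 272 pm.

λ = 272 pm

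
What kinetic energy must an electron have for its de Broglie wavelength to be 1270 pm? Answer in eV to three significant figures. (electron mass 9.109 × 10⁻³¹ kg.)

KE = 0.933 eV

p = h/λ = 6.626 × 10⁻³⁴ / 1.270 × 10⁻⁹ = 5.217 × 10⁻²⁵ kg·m/s.
KE = p²/(2m) = (5.217 × 10⁻²⁵)² / (2 × 9.109 × 10⁻³¹) = 1.494 × 10⁻¹⁹ J = 0.933 eV.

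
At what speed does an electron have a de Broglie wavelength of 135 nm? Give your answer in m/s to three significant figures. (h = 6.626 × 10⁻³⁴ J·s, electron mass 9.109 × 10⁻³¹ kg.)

p = h/λ = 6.626 × 10⁻³⁴ / 1.350 × 10⁻⁷ = 4.908 × 10⁻²⁷ kg·m/s.
v = p/m = 4.908 × 10⁻²⁷ / 9.109 × 10⁻³¹ = 5.39 × 10³ m/s = 5390 m/s.

v = 5390 m/s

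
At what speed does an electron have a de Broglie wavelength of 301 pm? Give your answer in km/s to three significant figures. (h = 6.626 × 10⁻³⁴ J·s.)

p = h/λ = 6.626 × 10⁻³⁴ / 3.010 × 10⁻¹⁰ = 2.201 × 10⁻²⁴ kg·m/s.
v = p/m = 2.201 × 10⁻²⁴ / 9.109 × 10⁻³¹ = 2.42 × 10⁶ m/s = 2420 km/s.

v = 2420 km/s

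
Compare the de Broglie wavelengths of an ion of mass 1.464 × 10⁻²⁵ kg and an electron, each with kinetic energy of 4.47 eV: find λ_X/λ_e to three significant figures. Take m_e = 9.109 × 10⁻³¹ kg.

λ_X/λ_e = 2.49 × 10⁻³

At fixed KE, p = √(2mKE) so λ = h/p ∝ 1/√m.
λ_X/λ_e = √(m_e/m_X) = √(9.109 × 10⁻³¹/1.464 × 10⁻²⁵) = √(6.222 × 10⁻⁶) = 2.49 × 10⁻³.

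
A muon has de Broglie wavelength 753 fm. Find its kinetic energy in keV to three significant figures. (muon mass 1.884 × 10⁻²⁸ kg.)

p = h/λ = 6.626 × 10⁻³⁴ / 7.530 × 10⁻¹³ = 8.799 × 10⁻²² kg·m/s.
KE = p²/(2m) = (8.799 × 10⁻²²)² / (2 × 1.884 × 10⁻²⁸) = 2.055 × 10⁻¹⁵ J = 12.8 keV.

KE = 12.8 keV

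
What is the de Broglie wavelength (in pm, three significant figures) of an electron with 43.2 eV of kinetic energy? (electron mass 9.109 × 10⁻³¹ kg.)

KE = 43.2 eV = 6.921 × 10⁻¹⁸ J.
p = √(2mKE) = √(2 × 9.109 × 10⁻³¹ × 6.921 × 10⁻¹⁸) = 3.551 × 10⁻²⁴ kg·m/s.
λ = h/p = 6.626 × 10⁻³⁴ / 3.551 × 10⁻²⁴ = 1.87 × 10⁻¹⁰ m = 187 pm.

λ = 187 pm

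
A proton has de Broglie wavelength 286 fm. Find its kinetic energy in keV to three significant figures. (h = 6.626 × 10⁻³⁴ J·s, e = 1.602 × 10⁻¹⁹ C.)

p = h/λ = 6.626 × 10⁻³⁴ / 2.860 × 10⁻¹³ = 2.317 × 10⁻²¹ kg·m/s.
KE = p²/(2m) = (2.317 × 10⁻²¹)² / (2 × 1.673 × 10⁻²⁷) = 1.604 × 10⁻¹⁵ J = 10.0 keV.

KE = 10.0 keV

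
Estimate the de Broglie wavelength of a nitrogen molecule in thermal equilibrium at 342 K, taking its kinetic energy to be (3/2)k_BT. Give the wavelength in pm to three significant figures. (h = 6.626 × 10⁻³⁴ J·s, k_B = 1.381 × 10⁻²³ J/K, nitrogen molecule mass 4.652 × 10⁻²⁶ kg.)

λ = 25.8 pm

KE = (3/2)k_BT = 1.5 × 1.381 × 10⁻²³ × 342 = 7.085 × 10⁻²¹ J.
p = √(2mKE) = √(2 × 4.652 × 10⁻²⁶ × 7.085 × 10⁻²¹) = 2.567 × 10⁻²³ kg·m/s.
λ = h/p = 2.58 × 10⁻¹¹ m = 25.8 pm.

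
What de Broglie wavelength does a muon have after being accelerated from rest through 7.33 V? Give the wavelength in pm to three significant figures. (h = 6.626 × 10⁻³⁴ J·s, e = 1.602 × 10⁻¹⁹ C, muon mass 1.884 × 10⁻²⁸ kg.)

KE = eV = 1.602 × 10⁻¹⁹ × 7.330 = 1.174 × 10⁻¹⁸ J.
p = √(2mKE) = √(2 × 1.884 × 10⁻²⁸ × 1.174 × 10⁻¹⁸) = 2.103 × 10⁻²³ kg·m/s.
λ = h/p = 6.626 × 10⁻³⁴ / 2.103 × 10⁻²³ = 3.15 × 10⁻¹¹ m = 31.5 pm.

λ = 31.5 pm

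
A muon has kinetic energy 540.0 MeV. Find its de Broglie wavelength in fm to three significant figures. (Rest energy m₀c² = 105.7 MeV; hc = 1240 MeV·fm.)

λ = 1.95 fm

Total energy E = KE + m₀c² = 540.0 + 105.7 = 645.7 MeV.
(pc)² = E² − (m₀c²)² = (645.7)² − (105.7)² = 4.058 × 10⁵ MeV², so pc = 637.0 MeV.
λ = hc/(pc) = 1240 MeV·fm / 637.0 MeV = 1.95 fm.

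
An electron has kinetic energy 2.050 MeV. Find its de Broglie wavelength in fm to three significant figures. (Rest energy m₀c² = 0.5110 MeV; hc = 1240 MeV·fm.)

λ = 494 fm

Total energy E = KE + m₀c² = 2.050 + 0.5110 = 2.5610 MeV.
(pc)² = E² − (m₀c²)² = (2.5610)² − (0.5110)² = 6.298 MeV², so pc = 2.510 MeV.
λ = hc/(pc) = 1240 MeV·fm / 2.510 MeV = 494 fm.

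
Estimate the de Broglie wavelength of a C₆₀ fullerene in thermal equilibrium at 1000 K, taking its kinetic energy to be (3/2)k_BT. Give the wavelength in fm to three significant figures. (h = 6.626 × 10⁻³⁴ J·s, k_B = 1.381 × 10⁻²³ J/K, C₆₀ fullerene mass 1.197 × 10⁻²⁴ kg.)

λ = 2980 fm

KE = (3/2)k_BT = 1.5 × 1.381 × 10⁻²³ × 1000 = 2.072 × 10⁻²⁰ J.
p = √(2mKE) = √(2 × 1.197 × 10⁻²⁴ × 2.072 × 10⁻²⁰) = 2.227 × 10⁻²² kg·m/s.
λ = h/p = 2.98 × 10⁻¹² m = 2980 fm.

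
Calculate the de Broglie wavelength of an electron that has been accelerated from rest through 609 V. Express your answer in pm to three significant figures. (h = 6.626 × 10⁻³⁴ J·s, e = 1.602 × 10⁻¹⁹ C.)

λ = 49.7 pm

KE = eV = 1.602 × 10⁻¹⁹ × 609.0 = 9.756 × 10⁻¹⁷ J.
p = √(2mKE) = √(2 × 9.109 × 10⁻³¹ × 9.756 × 10⁻¹⁷) = 1.333 × 10⁻²³ kg·m/s.
λ = h/p = 6.626 × 10⁻³⁴ / 1.333 × 10⁻²³ = 4.97 × 10⁻¹¹ m = 49.7 pm.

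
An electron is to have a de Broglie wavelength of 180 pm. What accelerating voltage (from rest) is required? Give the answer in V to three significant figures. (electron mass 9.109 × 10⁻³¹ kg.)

V = 46.4 V

p = h/λ = 6.626 × 10⁻³⁴ / 1.800 × 10⁻¹⁰ = 3.681 × 10⁻²⁴ kg·m/s.
KE = p²/(2m) = 7.438 × 10⁻¹⁸ J.
V = KE/e = 7.438 × 10⁻¹⁸ / (1.602 × 10⁻¹⁹) = 46.4 V.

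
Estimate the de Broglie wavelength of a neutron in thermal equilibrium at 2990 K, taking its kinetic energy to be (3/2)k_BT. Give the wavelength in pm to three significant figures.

λ = 46.0 pm

KE = (3/2)k_BT = 1.5 × 1.381 × 10⁻²³ × 2990 = 6.194 × 10⁻²⁰ J.
p = √(2mKE) = √(2 × 1.675 × 10⁻²⁷ × 6.194 × 10⁻²⁰) = 1.440 × 10⁻²³ kg·m/s.
λ = h/p = 4.60 × 10⁻¹¹ m = 46.0 pm.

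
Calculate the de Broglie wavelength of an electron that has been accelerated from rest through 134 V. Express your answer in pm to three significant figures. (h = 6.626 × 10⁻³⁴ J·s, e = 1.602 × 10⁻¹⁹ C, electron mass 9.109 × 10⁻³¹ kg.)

λ = 106 pm

KE = eV = 1.602 × 10⁻¹⁹ × 134.0 = 2.147 × 10⁻¹⁷ J.
p = √(2mKE) = √(2 × 9.109 × 10⁻³¹ × 2.147 × 10⁻¹⁷) = 6.254 × 10⁻²⁴ kg·m/s.
λ = h/p = 6.626 × 10⁻³⁴ / 6.254 × 10⁻²⁴ = 1.06 × 10⁻¹⁰ m = 106 pm.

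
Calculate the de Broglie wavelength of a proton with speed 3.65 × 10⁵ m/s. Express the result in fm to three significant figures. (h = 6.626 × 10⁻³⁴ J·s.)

p = mv = 1.673 × 10⁻²⁷ × 3.65 × 10⁵ = 6.106 × 10⁻²² kg·m/s.
λ = h/p = 6.626 × 10⁻³⁴ / 6.106 × 10⁻²² = 1.09 × 10⁻¹² m = 1090 fm.

λ = 1090 fm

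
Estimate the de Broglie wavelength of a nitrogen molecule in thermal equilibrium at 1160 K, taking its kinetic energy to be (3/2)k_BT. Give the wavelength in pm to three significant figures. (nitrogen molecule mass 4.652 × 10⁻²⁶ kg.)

KE = (3/2)k_BT = 1.5 × 1.381 × 10⁻²³ × 1160 = 2.403 × 10⁻²⁰ J.
p = √(2mKE) = √(2 × 4.652 × 10⁻²⁶ × 2.403 × 10⁻²⁰) = 4.728 × 10⁻²³ kg·m/s.
λ = h/p = 1.40 × 10⁻¹¹ m = 14.0 pm.

λ = 14.0 pm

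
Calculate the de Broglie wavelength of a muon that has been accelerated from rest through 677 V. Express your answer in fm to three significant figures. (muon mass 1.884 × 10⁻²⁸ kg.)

KE = eV = 1.602 × 10⁻¹⁹ × 677.0 = 1.085 × 10⁻¹⁶ J.
p = √(2mKE) = √(2 × 1.884 × 10⁻²⁸ × 1.085 × 10⁻¹⁶) = 2.022 × 10⁻²² kg·m/s.
λ = h/p = 6.626 × 10⁻³⁴ / 2.022 × 10⁻²² = 3.28 × 10⁻¹² m = 3280 fm.

λ = 3280 fm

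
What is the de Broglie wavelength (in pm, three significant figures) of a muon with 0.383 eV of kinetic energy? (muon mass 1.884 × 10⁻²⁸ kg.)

λ = 138 pm

KE = 0.383 eV = 6.136 × 10⁻²⁰ J.
p = √(2mKE) = √(2 × 1.884 × 10⁻²⁸ × 6.136 × 10⁻²⁰) = 4.808 × 10⁻²⁴ kg·m/s.
λ = h/p = 6.626 × 10⁻³⁴ / 4.808 × 10⁻²⁴ = 1.38 × 10⁻¹⁰ m = 138 pm.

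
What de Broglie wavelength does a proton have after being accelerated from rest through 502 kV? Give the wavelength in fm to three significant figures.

KE = eV = 1.602 × 10⁻¹⁹ × 5.020 × 10⁵ = 8.042 × 10⁻¹⁴ J.
p = √(2mKE) = √(2 × 1.673 × 10⁻²⁷ × 8.042 × 10⁻¹⁴) = 1.640 × 10⁻²⁰ kg·m/s.
λ = h/p = 6.626 × 10⁻³⁴ / 1.640 × 10⁻²⁰ = 4.04 × 10⁻¹⁴ m = 40.4 fm.

λ = 40.4 fm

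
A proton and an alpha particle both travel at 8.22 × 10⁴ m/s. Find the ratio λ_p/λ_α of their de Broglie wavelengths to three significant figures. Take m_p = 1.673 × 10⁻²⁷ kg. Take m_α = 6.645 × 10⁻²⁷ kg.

At fixed v, p = mv so λ = h/(mv) ∝ 1/m.
λ_p/λ_α = m_α/m_p = 6.645 × 10⁻²⁷/1.673 × 10⁻²⁷ = 3.97.

λ_p/λ_α = 3.97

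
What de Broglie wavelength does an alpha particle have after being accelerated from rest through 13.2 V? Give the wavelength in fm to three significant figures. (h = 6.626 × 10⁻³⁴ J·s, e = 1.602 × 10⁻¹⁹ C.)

KE = 2eV = 2 × 1.602 × 10⁻¹⁹ × 13.20 = 4.229 × 10⁻¹⁸ J.
p = √(2mKE) = √(2 × 6.645 × 10⁻²⁷ × 4.229 × 10⁻¹⁸) = 2.371 × 10⁻²² kg·m/s.
λ = h/p = 6.626 × 10⁻³⁴ / 2.371 × 10⁻²² = 2.79 × 10⁻¹² m = 2790 fm.

λ = 2790 fm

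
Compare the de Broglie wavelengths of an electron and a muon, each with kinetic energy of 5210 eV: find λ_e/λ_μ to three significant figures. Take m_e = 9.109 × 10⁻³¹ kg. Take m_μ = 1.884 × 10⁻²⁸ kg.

λ_e/λ_μ = 14.4

At fixed KE, p = √(2mKE) so λ = h/p ∝ 1/√m.
λ_e/λ_μ = √(m_μ/m_e) = √(1.884 × 10⁻²⁸/9.109 × 10⁻³¹) = √(206.8) = 14.4.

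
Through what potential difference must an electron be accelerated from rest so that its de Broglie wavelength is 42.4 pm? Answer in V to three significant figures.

V = 837 V

p = h/λ = 6.626 × 10⁻³⁴ / 4.240 × 10⁻¹¹ = 1.563 × 10⁻²³ kg·m/s.
KE = p²/(2m) = 1.341 × 10⁻¹⁶ J.
V = KE/e = 1.341 × 10⁻¹⁶ / (1.602 × 10⁻¹⁹) = 837 V.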